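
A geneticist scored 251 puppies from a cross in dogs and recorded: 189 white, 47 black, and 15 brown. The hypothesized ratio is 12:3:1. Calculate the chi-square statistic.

0.033

The 12:3:1 ratio has 16 parts, so with N = 251 the expected counts are:
  white: 251 × 12/16 = 188.25
  black: 251 × 3/16 = 47.0625
  brown: 251 × 1/16 = 15.6875
χ² = Σ (O − E)² / E
  white: (189 − 188.25)² / 188.25 = 0.0030
  black: (47 − 47.0625)² / 47.0625 = 0.0001
  brown: (15 − 15.6875)² / 15.6875 = 0.0301
χ² = 0.0030 + 0.0001 + 0.0301 = 0.0332 ≈ 0.033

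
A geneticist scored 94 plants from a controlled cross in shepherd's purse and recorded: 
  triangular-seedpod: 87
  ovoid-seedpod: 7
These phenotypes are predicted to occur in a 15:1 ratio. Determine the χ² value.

Total ratio parts = 16. Expected numbers out of 94:
  triangular-seedpod: 94 × 15/16 = 88.125
  ovoid-seedpod: 94 × 1/16 = 5.875
χ² = Σ (O − E)² / E
  triangular-seedpod: (87 − 88.125)² / 88.125 = 0.0144
  ovoid-seedpod: (7 − 5.875)² / 5.875 = 0.2154
χ² = 0.0144 + 0.2154 = 0.2298 ≈ 0.230

0.230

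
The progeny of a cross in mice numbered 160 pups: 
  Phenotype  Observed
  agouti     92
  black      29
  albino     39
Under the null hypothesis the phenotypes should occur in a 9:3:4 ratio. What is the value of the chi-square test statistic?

Expected counts for N = 160 under a 9:3:4 ratio (total parts = 16):
  agouti: 160 × 9/16 = 90
  black: 160 × 3/16 = 30
  albino: 160 × 4/16 = 40
χ² = Σ (O − E)² / E
  agouti: (92 − 90)² / 90 = 0.0444
  black: (29 − 30)² / 30 = 0.0333
  albino: (39 − 40)² / 40 = 0.0250
χ² = 0.0444 + 0.0333 + 0.0250 = 0.1027 ≈ 0.103

0.103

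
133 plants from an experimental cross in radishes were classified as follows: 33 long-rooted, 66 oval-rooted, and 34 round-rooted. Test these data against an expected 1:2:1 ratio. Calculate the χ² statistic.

Under the 1:2:1 hypothesis (Σ ratio = 4, N = 133):
  long-rooted: 133 × 1/4 = 33.25
  oval-rooted: 133 × 2/4 = 66.5
  round-rooted: 133 × 1/4 = 33.25
χ² = Σ (O − E)² / E
  long-rooted: (33 − 33.25)² / 33.25 = 0.0019
  oval-rooted: (66 − 66.5)² / 66.5 = 0.0038
  round-rooted: (34 − 33.25)² / 33.25 = 0.0169
χ² = 0.0019 + 0.0038 + 0.0169 = 0.0226 ≈ 0.023

0.023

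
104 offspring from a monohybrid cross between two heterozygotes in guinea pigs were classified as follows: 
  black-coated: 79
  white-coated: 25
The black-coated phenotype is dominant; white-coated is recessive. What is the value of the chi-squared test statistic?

0.051

For a monohybrid cross between heterozygotes with complete dominance, the expected phenotypic ratio is 3:1.
The 3:1 ratio has 4 parts, so with N = 104 the expected counts are:
  black-coated: 104 × 3/4 = 78
  white-coated: 104 × 1/4 = 26
χ² = Σ (O − E)² / E
  black-coated: (79 − 78)² / 78 = 0.0128
  white-coated: (25 − 26)² / 26 = 0.0385
χ² = 0.0128 + 0.0385 = 0.0513 ≈ 0.051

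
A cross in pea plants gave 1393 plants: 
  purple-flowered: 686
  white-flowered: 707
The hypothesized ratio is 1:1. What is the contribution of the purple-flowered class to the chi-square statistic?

Total ratio parts = 2. Expected numbers out of 1393:
  purple-flowered: 1393 × 1/2 = 696.5
  white-flowered: 1393 × 1/2 = 696.5
Contribution of purple-flowered: (686 − 696.5)² / 696.5 = 0.1583

0.158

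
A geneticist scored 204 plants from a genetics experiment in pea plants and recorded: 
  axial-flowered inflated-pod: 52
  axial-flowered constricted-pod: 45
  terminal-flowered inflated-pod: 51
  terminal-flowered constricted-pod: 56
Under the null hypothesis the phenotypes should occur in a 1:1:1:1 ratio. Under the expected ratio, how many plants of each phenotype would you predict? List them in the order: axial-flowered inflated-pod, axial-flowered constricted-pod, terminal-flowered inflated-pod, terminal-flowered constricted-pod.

51, 51, 51, 51

Total ratio parts = 4. Expected numbers out of 204:
  axial-flowered inflated-pod: 204 × 1/4 = 51
  axial-flowered constricted-pod: 204 × 1/4 = 51
  terminal-flowered inflated-pod: 204 × 1/4 = 51
  terminal-flowered constricted-pod: 204 × 1/4 = 51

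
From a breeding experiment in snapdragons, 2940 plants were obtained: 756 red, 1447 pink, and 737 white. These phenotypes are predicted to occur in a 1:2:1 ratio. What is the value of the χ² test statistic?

0.965

Expected counts for N = 2940 under a 1:2:1 ratio (total parts = 4):
  red: 2940 × 1/4 = 735
  pink: 2940 × 2/4 = 1470
  white: 2940 × 1/4 = 735
χ² = Σ (O − E)² / E
  red: (756 − 735)² / 735 = 0.6000
  pink: (1447 − 1470)² / 1470 = 0.3599
  white: (737 − 735)² / 735 = 0.0054
χ² = 0.6000 + 0.3599 + 0.0054 = 0.9653 ≈ 0.965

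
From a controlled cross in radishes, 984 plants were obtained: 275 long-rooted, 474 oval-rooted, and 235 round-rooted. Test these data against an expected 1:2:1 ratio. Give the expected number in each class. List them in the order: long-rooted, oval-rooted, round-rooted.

Total ratio parts = 4. Expected numbers out of 984:
  long-rooted: 984 × 1/4 = 246
  oval-rooted: 984 × 2/4 = 492
  round-rooted: 984 × 1/4 = 246

246, 492, 246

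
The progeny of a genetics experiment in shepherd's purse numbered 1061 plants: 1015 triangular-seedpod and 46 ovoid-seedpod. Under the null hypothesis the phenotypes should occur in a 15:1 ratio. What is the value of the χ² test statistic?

The 15:1 ratio has 16 parts, so with N = 1061 the expected counts are:
  triangular-seedpod: 1061 × 15/16 = 994.6875
  ovoid-seedpod: 1061 × 1/16 = 66.3125
χ² = Σ (O − E)² / E
  triangular-seedpod: (1015 − 994.6875)² / 994.6875 = 0.4148
  ovoid-seedpod: (46 − 66.3125)² / 66.3125 = 6.2220
χ² = 0.4148 + 6.2220 = 6.6368 ≈ 6.637

6.637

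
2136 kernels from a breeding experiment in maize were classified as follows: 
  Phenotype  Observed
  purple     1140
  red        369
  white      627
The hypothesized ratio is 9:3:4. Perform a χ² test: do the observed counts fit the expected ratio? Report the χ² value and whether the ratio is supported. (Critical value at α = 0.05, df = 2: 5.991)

The 9:3:4 ratio has 16 parts, so with N = 2136 the expected counts are:
  purple: 2136 × 9/16 = 1201.5
  red: 2136 × 3/16 = 400.5
  white: 2136 × 4/16 = 534
χ² = Σ (O − E)² / E
  purple: (1140 − 1201.5)² / 1201.5 = 3.1479
  red: (369 − 400.5)² / 400.5 = 2.4775
  white: (627 − 534)² / 534 = 16.1966
χ² = 3.1479 + 2.4775 + 16.1966 = 21.822
Degrees of freedom = 3 − 1 = 2; critical value at α = 0.05 is 5.991.
Since 21.822 > 5.991, we reject the null hypothesis — the data do not fit the 9:3:4 ratio.

21.822; not consistent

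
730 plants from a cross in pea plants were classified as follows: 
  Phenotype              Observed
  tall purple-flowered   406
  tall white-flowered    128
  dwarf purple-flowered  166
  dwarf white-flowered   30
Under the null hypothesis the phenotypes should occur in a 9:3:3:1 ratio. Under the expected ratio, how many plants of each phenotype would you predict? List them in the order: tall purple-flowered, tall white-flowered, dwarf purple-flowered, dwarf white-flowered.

The 9:3:3:1 ratio has 16 parts, so with N = 730 the expected counts are:
  tall purple-flowered: 730 × 9/16 = 410.625
  tall white-flowered: 730 × 3/16 = 136.875
  dwarf purple-flowered: 730 × 3/16 = 136.875
  dwarf white-flowered: 730 × 1/16 = 45.625

410.625, 136.875, 136.875, 45.625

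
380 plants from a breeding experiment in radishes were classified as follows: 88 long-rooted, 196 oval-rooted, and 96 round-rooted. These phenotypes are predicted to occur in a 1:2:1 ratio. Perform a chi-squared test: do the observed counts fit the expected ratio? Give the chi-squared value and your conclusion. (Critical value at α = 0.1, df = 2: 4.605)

Total ratio parts = 4. Expected numbers out of 380:
  long-rooted: 380 × 1/4 = 95
  oval-rooted: 380 × 2/4 = 190
  round-rooted: 380 × 1/4 = 95
χ² = Σ (O − E)² / E
  long-rooted: (88 − 95)² / 95 = 0.5158
  oval-rooted: (196 − 190)² / 190 = 0.1895
  round-rooted: (96 − 95)² / 95 = 0.0105
χ² = 0.5158 + 0.1895 + 0.0105 = 0.7158 ≈ 0.716
Degrees of freedom = 3 − 1 = 2; critical value at α = 0.1 is 4.605.
Since 0.716 < 4.605, we fail to reject the null hypothesis — the data are consistent with the 1:2:1 ratio.

0.716; consistent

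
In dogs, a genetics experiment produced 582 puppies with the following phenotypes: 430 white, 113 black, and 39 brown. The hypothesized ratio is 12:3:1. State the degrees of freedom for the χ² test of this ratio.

2

A goodness-of-fit test with 3 phenotype classes has df = 3 − 1 = 2.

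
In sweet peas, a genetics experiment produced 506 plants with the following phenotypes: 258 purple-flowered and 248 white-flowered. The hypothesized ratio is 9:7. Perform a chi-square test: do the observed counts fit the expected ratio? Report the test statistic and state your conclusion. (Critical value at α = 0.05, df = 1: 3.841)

Expected counts for N = 506 under a 9:7 ratio (total parts = 16):
  purple-flowered: 506 × 9/16 = 284.625
  white-flowered: 506 × 7/16 = 221.375
χ² = Σ (O − E)² / E
  purple-flowered: (258 − 284.625)² / 284.625 = 2.4906
  white-flowered: (248 − 221.375)² / 221.375 = 3.2022
χ² = 2.4906 + 3.2022 = 5.6928 ≈ 5.693
Degrees of freedom = 2 − 1 = 1; critical value at α = 0.05 is 3.841.
Since 5.693 > 3.841, we reject the null hypothesis — the data do not fit the 9:7 ratio.

5.693; not consistent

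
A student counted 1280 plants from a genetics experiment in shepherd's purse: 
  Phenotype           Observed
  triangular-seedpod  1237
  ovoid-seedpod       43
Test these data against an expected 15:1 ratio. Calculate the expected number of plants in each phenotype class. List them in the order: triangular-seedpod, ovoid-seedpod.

1200, 80

Expected counts for N = 1280 under a 15:1 ratio (total parts = 16):
  triangular-seedpod: 1280 × 15/16 = 1200
  ovoid-seedpod: 1280 × 1/16 = 80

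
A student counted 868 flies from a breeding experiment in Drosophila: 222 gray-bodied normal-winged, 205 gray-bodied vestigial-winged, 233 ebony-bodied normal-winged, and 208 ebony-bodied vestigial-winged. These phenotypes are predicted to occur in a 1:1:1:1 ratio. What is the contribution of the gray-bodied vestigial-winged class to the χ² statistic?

Under the 1:1:1:1 hypothesis (Σ ratio = 4, N = 868):
  gray-bodied normal-winged: 868 × 1/4 = 217
  gray-bodied vestigial-winged: 868 × 1/4 = 217
  ebony-bodied normal-winged: 868 × 1/4 = 217
  ebony-bodied vestigial-winged: 868 × 1/4 = 217
Contribution of gray-bodied vestigial-winged: (205 − 217)² / 217 = 0.6636

0.664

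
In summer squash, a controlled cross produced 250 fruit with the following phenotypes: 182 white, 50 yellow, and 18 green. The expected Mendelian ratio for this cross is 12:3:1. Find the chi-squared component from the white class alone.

0.161

Total ratio parts = 16. Expected numbers out of 250:
  white: 250 × 12/16 = 187.5
  yellow: 250 × 3/16 = 46.875
  green: 250 × 1/16 = 15.625
Contribution of white: (182 − 187.5)² / 187.5 = 0.1613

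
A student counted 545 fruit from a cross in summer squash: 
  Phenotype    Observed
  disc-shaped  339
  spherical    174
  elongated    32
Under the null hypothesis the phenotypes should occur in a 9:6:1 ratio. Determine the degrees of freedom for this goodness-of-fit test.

2

A goodness-of-fit test with 3 phenotype classes has df = 3 − 1 = 2.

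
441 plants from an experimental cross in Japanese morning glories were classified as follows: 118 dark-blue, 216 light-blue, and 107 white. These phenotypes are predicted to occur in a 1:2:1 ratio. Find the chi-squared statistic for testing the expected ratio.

0.732

The 1:2:1 ratio has 4 parts, so with N = 441 the expected counts are:
  dark-blue: 441 × 1/4 = 110.25
  light-blue: 441 × 2/4 = 220.5
  white: 441 × 1/4 = 110.25
χ² = Σ (O − E)² / E
  dark-blue: (118 − 110.25)² / 110.25 = 0.5448
  light-blue: (216 − 220.5)² / 220.5 = 0.0918
  white: (107 − 110.25)² / 110.25 = 0.0958
χ² = 0.5448 + 0.0918 + 0.0958 = 0.7324 ≈ 0.732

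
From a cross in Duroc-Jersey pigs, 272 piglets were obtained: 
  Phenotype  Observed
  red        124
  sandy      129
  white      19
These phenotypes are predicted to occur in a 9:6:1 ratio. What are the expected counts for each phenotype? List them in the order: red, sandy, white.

153, 102, 17

Under the 9:6:1 hypothesis (Σ ratio = 16, N = 272):
  red: 272 × 9/16 = 153
  sandy: 272 × 6/16 = 102
  white: 272 × 1/16 = 17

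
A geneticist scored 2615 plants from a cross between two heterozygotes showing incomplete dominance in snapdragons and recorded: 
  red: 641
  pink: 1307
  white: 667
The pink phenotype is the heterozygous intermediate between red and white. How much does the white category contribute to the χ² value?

0.269

With incomplete dominance, a heterozygote × heterozygote cross gives a 1:2:1 phenotypic ratio.
Expected counts for N = 2615 under a 1:2:1 ratio (total parts = 4):
  red: 2615 × 1/4 = 653.75
  pink: 2615 × 2/4 = 1307.5
  white: 2615 × 1/4 = 653.75
Contribution of white: (667 − 653.75)² / 653.75 = 0.2685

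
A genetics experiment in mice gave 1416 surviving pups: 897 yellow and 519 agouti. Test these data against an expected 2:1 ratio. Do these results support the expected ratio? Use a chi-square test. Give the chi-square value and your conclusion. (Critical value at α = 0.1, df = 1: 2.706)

Under the 2:1 hypothesis (Σ ratio = 3, N = 1416):
  yellow: 1416 × 2/3 = 944
  agouti: 1416 × 1/3 = 472
χ² = Σ (O − E)² / E
  yellow: (897 − 944)² / 944 = 2.3400
  agouti: (519 − 472)² / 472 = 4.6801
χ² = 2.3400 + 4.6801 = 7.0201 ≈ 7.020
Degrees of freedom = 2 − 1 = 1; critical value at α = 0.1 is 2.706.
Since 7.020 > 2.706, we reject the null hypothesis — the data do not fit the 2:1 ratio.

7.020; not consistent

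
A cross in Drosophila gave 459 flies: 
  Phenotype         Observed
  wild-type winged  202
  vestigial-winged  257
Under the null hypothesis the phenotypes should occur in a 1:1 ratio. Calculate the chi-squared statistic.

6.590

Total ratio parts = 2. Expected numbers out of 459:
  wild-type winged: 459 × 1/2 = 229.5
  vestigial-winged: 459 × 1/2 = 229.5
χ² = Σ (O − E)² / E
  wild-type winged: (202 − 229.5)² / 229.5 = 3.2952
  vestigial-winged: (257 − 229.5)² / 229.5 = 3.2952
χ² = 3.2952 + 3.2952 = 6.5904 ≈ 6.590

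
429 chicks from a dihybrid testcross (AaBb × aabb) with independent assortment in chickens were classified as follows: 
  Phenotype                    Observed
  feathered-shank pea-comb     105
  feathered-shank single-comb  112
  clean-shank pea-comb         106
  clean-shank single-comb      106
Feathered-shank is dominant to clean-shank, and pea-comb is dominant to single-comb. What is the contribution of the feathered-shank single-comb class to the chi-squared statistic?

A dihybrid testcross with independent assortment gives a 1:1:1:1 ratio.
Total ratio parts = 4. Expected numbers out of 429:
  feathered-shank pea-comb: 429 × 1/4 = 107.25
  feathered-shank single-comb: 429 × 1/4 = 107.25
  clean-shank pea-comb: 429 × 1/4 = 107.25
  clean-shank single-comb: 429 × 1/4 = 107.25
Contribution of feathered-shank single-comb: (112 − 107.25)² / 107.25 = 0.2104

0.210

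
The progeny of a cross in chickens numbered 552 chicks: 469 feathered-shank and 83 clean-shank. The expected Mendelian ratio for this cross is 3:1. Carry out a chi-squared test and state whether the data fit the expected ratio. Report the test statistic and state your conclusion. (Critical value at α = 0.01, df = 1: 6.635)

Expected counts for N = 552 under a 3:1 ratio (total parts = 4):
  feathered-shank: 552 × 3/4 = 414
  clean-shank: 552 × 1/4 = 138
χ² = Σ (O − E)² / E
  feathered-shank: (469 − 414)² / 414 = 7.3068
  clean-shank: (83 − 138)² / 138 = 21.9203
χ² = 7.3068 + 21.9203 = 29.2271 ≈ 29.227
Degrees of freedom = 2 − 1 = 1; critical value at α = 0.01 is 6.635.
Since 29.227 > 6.635, we reject the null hypothesis — the data do not fit the 3:1 ratio.

29.227; not consistent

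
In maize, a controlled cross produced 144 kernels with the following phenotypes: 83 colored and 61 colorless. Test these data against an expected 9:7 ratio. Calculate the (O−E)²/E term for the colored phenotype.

0.049

Expected counts for N = 144 under a 9:7 ratio (total parts = 16):
  colored: 144 × 9/16 = 81
  colorless: 144 × 7/16 = 63
Contribution of colored: (83 − 81)² / 81 = 0.0494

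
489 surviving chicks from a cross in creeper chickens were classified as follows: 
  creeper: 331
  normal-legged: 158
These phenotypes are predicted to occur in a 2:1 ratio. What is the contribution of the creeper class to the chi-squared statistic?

0.077

The 2:1 ratio has 3 parts, so with N = 489 the expected counts are:
  creeper: 489 × 2/3 = 326
  normal-legged: 489 × 1/3 = 163
Contribution of creeper: (331 − 326)² / 326 = 0.0767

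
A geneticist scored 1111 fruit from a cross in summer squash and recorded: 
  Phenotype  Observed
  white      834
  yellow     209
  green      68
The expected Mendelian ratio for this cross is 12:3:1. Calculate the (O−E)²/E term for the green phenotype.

Under the 12:3:1 hypothesis (Σ ratio = 16, N = 1111):
  white: 1111 × 12/16 = 833.25
  yellow: 1111 × 3/16 = 208.3125
  green: 1111 × 1/16 = 69.4375
Contribution of green: (68 − 69.4375)² / 69.4375 = 0.0298

0.030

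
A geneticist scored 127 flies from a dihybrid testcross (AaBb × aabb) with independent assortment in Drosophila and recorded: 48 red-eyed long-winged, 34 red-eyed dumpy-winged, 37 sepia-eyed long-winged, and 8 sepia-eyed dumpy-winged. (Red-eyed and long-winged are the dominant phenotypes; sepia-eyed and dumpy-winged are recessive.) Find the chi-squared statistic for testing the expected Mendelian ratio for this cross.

27.110

A dihybrid testcross with independent assortment gives a 1:1:1:1 ratio.
Total ratio parts = 4. Expected numbers out of 127:
  red-eyed long-winged: 127 × 1/4 = 31.75
  red-eyed dumpy-winged: 127 × 1/4 = 31.75
  sepia-eyed long-winged: 127 × 1/4 = 31.75
  sepia-eyed dumpy-winged: 127 × 1/4 = 31.75
χ² = Σ (O − E)² / E
  red-eyed long-winged: (48 − 31.75)² / 31.75 = 8.3169
  red-eyed dumpy-winged: (34 − 31.75)² / 31.75 = 0.1594
  sepia-eyed long-winged: (37 − 31.75)² / 31.75 = 0.8681
  sepia-eyed dumpy-winged: (8 − 31.75)² / 31.75 = 17.7657
χ² = 8.3169 + 0.1594 + 0.8681 + 17.7657 = 27.1101 ≈ 27.110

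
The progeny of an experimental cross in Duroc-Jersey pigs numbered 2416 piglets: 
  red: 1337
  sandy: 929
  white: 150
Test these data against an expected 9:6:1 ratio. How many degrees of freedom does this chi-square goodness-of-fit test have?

A goodness-of-fit test with 3 phenotype classes has df = 3 − 1 = 2.

2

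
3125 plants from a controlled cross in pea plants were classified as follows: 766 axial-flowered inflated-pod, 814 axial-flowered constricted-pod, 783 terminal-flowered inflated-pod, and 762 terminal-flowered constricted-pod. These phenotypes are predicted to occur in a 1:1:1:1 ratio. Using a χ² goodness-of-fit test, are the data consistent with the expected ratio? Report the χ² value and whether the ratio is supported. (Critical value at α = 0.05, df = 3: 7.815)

The 1:1:1:1 ratio has 4 parts, so with N = 3125 the expected counts are:
  axial-flowered inflated-pod: 3125 × 1/4 = 781.25
  axial-flowered constricted-pod: 3125 × 1/4 = 781.25
  terminal-flowered inflated-pod: 3125 × 1/4 = 781.25
  terminal-flowered constricted-pod: 3125 × 1/4 = 781.25
χ² = Σ (O − E)² / E
  axial-flowered inflated-pod: (766 − 781.25)² / 781.25 = 0.2977
  axial-flowered constricted-pod: (814 − 781.25)² / 781.25 = 1.3729
  terminal-flowered inflated-pod: (783 − 781.25)² / 781.25 = 0.0039
  terminal-flowered constricted-pod: (762 − 781.25)² / 781.25 = 0.4743
χ² = 0.2977 + 1.3729 + 0.0039 + 0.4743 = 2.1488 ≈ 2.149
Degrees of freedom = 4 − 1 = 3; critical value at α = 0.05 is 7.815.
Since 2.149 < 7.815, we fail to reject the null hypothesis — the data are consistent with the 1:1:1:1 ratio.

2.149; consistent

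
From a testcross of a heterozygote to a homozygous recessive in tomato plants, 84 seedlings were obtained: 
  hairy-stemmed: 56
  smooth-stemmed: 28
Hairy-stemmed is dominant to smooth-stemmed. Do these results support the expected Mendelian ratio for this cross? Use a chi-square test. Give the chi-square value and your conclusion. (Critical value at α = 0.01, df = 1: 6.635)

A testcross of a heterozygote (Aa × aa) gives a 1:1 phenotypic ratio.
The 1:1 ratio has 2 parts, so with N = 84 the expected counts are:
  hairy-stemmed: 84 × 1/2 = 42
  smooth-stemmed: 84 × 1/2 = 42
χ² = Σ (O − E)² / E
  hairy-stemmed: (56 − 42)² / 42 = 4.6667
  smooth-stemmed: (28 − 42)² / 42 = 4.6667
χ² = 4.6667 + 4.6667 = 9.3334 ≈ 9.333
Degrees of freedom = 2 − 1 = 1; critical value at α = 0.01 is 6.635.
Since 9.333 > 6.635, we reject the null hypothesis — the data do not fit the 1:1 ratio.

9.333; not consistent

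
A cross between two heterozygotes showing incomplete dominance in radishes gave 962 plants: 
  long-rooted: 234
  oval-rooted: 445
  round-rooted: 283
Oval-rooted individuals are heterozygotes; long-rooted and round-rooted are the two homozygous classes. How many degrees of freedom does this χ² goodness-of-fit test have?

2

With incomplete dominance, a heterozygote × heterozygote cross gives a 1:2:1 phenotypic ratio.
A goodness-of-fit test with 3 phenotype classes has df = 3 − 1 = 2.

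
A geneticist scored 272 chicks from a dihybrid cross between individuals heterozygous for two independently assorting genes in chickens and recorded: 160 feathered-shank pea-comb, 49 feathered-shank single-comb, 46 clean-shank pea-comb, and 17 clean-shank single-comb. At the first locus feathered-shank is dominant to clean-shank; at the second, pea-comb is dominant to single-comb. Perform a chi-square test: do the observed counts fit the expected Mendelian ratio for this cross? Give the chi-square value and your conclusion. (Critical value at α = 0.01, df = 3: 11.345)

0.889; consistent

A dihybrid F₂ with independent assortment and complete dominance at both loci gives a 9:3:3:1 phenotypic ratio.
Under the 9:3:3:1 hypothesis (Σ ratio = 16, N = 272):
  feathered-shank pea-comb: 272 × 9/16 = 153
  feathered-shank single-comb: 272 × 3/16 = 51
  clean-shank pea-comb: 272 × 3/16 = 51
  clean-shank single-comb: 272 × 1/16 = 17
χ² = Σ (O − E)² / E
  feathered-shank pea-comb: (160 − 153)² / 153 = 0.3203
  feathered-shank single-comb: (49 − 51)² / 51 = 0.0784
  clean-shank pea-comb: (46 − 51)² / 51 = 0.4902
  clean-shank single-comb: (17 − 17)² / 17 = 0.0000
χ² = 0.3203 + 0.0784 + 0.4902 + 0.0000 = 0.8889 ≈ 0.889
Degrees of freedom = 4 − 1 = 3; critical value at α = 0.01 is 11.345.
Since 0.889 < 11.345, we fail to reject the null hypothesis — the data are consistent with the 9:3:3:1 ratio.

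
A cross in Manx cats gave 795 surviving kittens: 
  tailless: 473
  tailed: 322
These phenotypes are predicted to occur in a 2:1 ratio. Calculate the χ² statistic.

Total ratio parts = 3. Expected numbers out of 795:
  tailless: 795 × 2/3 = 530
  tailed: 795 × 1/3 = 265
χ² = Σ (O − E)² / E
  tailless: (473 − 530)² / 530 = 6.1302
  tailed: (322 − 265)² / 265 = 12.2604
χ² = 6.1302 + 12.2604 = 18.3906 ≈ 18.391

18.391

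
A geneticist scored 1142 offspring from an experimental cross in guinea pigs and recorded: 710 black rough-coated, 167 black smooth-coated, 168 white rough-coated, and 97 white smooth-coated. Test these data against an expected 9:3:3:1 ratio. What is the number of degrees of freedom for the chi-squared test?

A goodness-of-fit test with 4 phenotype classes has df = 4 − 1 = 3.

3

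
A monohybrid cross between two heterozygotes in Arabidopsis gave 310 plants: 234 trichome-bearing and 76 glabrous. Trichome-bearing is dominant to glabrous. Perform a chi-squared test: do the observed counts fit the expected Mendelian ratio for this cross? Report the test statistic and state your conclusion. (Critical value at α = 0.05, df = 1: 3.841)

For a monohybrid cross between heterozygotes with complete dominance, the expected phenotypic ratio is 3:1.
Total ratio parts = 4. Expected numbers out of 310:
  trichome-bearing: 310 × 3/4 = 232.5
  glabrous: 310 × 1/4 = 77.5
χ² = Σ (O − E)² / E
  trichome-bearing: (234 − 232.5)² / 232.5 = 0.0097
  glabrous: (76 − 77.5)² / 77.5 = 0.0290
χ² = 0.0097 + 0.0290 = 0.0387 ≈ 0.039
Degrees of freedom = 2 − 1 = 1; critical value at α = 0.05 is 3.841.
Since 0.039 < 3.841, we fail to reject the null hypothesis — the data are consistent with the 3:1 ratio.

0.039; consistent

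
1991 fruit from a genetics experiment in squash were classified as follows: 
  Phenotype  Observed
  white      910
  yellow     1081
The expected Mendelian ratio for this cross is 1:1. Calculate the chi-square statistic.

14.687

The 1:1 ratio has 2 parts, so with N = 1991 the expected counts are:
  white: 1991 × 1/2 = 995.5
  yellow: 1991 × 1/2 = 995.5
χ² = Σ (O − E)² / E
  white: (910 − 995.5)² / 995.5 = 7.3433
  yellow: (1081 − 995.5)² / 995.5 = 7.3433
χ² = 7.3433 + 7.3433 = 14.6866 ≈ 14.687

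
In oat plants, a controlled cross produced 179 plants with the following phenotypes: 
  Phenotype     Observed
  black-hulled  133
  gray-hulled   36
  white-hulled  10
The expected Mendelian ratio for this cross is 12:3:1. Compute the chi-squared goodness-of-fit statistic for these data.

0.315

Total ratio parts = 16. Expected numbers out of 179:
  black-hulled: 179 × 12/16 = 134.25
  gray-hulled: 179 × 3/16 = 33.5625
  white-hulled: 179 × 1/16 = 11.1875
χ² = Σ (O − E)² / E
  black-hulled: (133 − 134.25)² / 134.25 = 0.0116
  gray-hulled: (36 − 33.5625)² / 33.5625 = 0.1770
  white-hulled: (10 − 11.1875)² / 11.1875 = 0.1260
χ² = 0.0116 + 0.1770 + 0.1260 = 0.3146 ≈ 0.315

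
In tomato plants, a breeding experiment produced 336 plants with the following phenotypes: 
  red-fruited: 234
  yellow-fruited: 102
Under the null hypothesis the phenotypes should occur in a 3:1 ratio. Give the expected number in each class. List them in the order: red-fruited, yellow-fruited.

Expected counts for N = 336 under a 3:1 ratio (total parts = 4):
  red-fruited: 336 × 3/4 = 252
  yellow-fruited: 336 × 1/4 = 84

252, 84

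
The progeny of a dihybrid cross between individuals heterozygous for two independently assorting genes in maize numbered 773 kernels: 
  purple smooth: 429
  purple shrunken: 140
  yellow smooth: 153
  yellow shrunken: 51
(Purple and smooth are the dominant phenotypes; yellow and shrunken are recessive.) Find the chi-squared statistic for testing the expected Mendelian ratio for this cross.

A dihybrid F₂ with independent assortment and complete dominance at both loci gives a 9:3:3:1 phenotypic ratio.
Under the 9:3:3:1 hypothesis (Σ ratio = 16, N = 773):
  purple smooth: 773 × 9/16 = 434.8125
  purple shrunken: 773 × 3/16 = 144.9375
  yellow smooth: 773 × 3/16 = 144.9375
  yellow shrunken: 773 × 1/16 = 48.3125
χ² = Σ (O − E)² / E
  purple smooth: (429 − 434.8125)² / 434.8125 = 0.0777
  purple shrunken: (140 − 144.9375)² / 144.9375 = 0.1682
  yellow smooth: (153 − 144.9375)² / 144.9375 = 0.4485
  yellow shrunken: (51 − 48.3125)² / 48.3125 = 0.1495
χ² = 0.0777 + 0.1682 + 0.4485 + 0.1495 = 0.8439 ≈ 0.844

0.844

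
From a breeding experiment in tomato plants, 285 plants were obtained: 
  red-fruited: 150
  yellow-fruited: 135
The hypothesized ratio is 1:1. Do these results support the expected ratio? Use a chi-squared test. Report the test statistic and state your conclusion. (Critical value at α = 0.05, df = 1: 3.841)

Expected counts for N = 285 under a 1:1 ratio (total parts = 2):
  red-fruited: 285 × 1/2 = 142.5
  yellow-fruited: 285 × 1/2 = 142.5
χ² = Σ (O − E)² / E
  red-fruited: (150 − 142.5)² / 142.5 = 0.3947
  yellow-fruited: (135 − 142.5)² / 142.5 = 0.3947
χ² = 0.3947 + 0.3947 = 0.7894 ≈ 0.789
Degrees of freedom = 2 − 1 = 1; critical value at α = 0.05 is 3.841.
Since 0.789 < 3.841, we fail to reject the null hypothesis — the data are consistent with the 1:1 ratio.

0.789; consistent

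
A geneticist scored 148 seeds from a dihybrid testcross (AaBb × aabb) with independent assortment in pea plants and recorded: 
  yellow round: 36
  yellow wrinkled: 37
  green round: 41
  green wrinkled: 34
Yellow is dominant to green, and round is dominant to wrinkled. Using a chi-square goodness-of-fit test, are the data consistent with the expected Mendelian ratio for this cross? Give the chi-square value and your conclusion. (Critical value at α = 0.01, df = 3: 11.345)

A dihybrid testcross with independent assortment gives a 1:1:1:1 ratio.
The 1:1:1:1 ratio has 4 parts, so with N = 148 the expected counts are:
  yellow round: 148 × 1/4 = 37
  yellow wrinkled: 148 × 1/4 = 37
  green round: 148 × 1/4 = 37
  green wrinkled: 148 × 1/4 = 37
χ² = Σ (O − E)² / E
  yellow round: (36 − 37)² / 37 = 0.0270
  yellow wrinkled: (37 − 37)² / 37 = 0.0000
  green round: (41 − 37)² / 37 = 0.4324
  green wrinkled: (34 − 37)² / 37 = 0.2432
χ² = 0.0270 + 0.0000 + 0.4324 + 0.2432 = 0.7026 ≈ 0.703
Degrees of freedom = 4 − 1 = 3; critical value at α = 0.01 is 11.345.
Since 0.703 < 11.345, we fail to reject the null hypothesis — the data are consistent with the 1:1:1:1 ratio.

0.703; consistent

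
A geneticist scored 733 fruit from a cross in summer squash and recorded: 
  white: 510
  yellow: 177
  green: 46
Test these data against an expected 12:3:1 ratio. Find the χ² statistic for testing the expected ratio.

14.263

Total ratio parts = 16. Expected numbers out of 733:
  white: 733 × 12/16 = 549.75
  yellow: 733 × 3/16 = 137.4375
  green: 733 × 1/16 = 45.8125
χ² = Σ (O − E)² / E
  white: (510 − 549.75)² / 549.75 = 2.8741
  yellow: (177 − 137.4375)² / 137.4375 = 11.3884
  green: (46 − 45.8125)² / 45.8125 = 0.0008
χ² = 2.8741 + 11.3884 + 0.0008 = 14.2633 ≈ 14.263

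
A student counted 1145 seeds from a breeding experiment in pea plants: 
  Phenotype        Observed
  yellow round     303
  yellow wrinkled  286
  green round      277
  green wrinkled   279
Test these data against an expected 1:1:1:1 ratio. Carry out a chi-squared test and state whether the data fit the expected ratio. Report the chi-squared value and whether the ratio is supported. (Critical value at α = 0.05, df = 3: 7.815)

Under the 1:1:1:1 hypothesis (Σ ratio = 4, N = 1145):
  yellow round: 1145 × 1/4 = 286.25
  yellow wrinkled: 1145 × 1/4 = 286.25
  green round: 1145 × 1/4 = 286.25
  green wrinkled: 1145 × 1/4 = 286.25
χ² = Σ (O − E)² / E
  yellow round: (303 − 286.25)² / 286.25 = 0.9801
  yellow wrinkled: (286 − 286.25)² / 286.25 = 0.0002
  green round: (277 − 286.25)² / 286.25 = 0.2989
  green wrinkled: (279 − 286.25)² / 286.25 = 0.1836
χ² = 0.9801 + 0.0002 + 0.2989 + 0.1836 = 1.4628 ≈ 1.463
Degrees of freedom = 4 − 1 = 3; critical value at α = 0.05 is 7.815.
Since 1.463 < 7.815, we fail to reject the null hypothesis — the data are consistent with the 1:1:1:1 ratio.

1.463; consistent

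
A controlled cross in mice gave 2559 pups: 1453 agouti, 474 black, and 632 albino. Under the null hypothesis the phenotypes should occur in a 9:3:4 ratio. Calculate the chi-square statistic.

0.292

Total ratio parts = 16. Expected numbers out of 2559:
  agouti: 2559 × 9/16 = 1439.4375
  black: 2559 × 3/16 = 479.8125
  albino: 2559 × 4/16 = 639.75
χ² = Σ (O − E)² / E
  agouti: (1453 − 1439.4375)² / 1439.4375 = 0.1278
  black: (474 − 479.8125)² / 479.8125 = 0.0704
  albino: (632 − 639.75)² / 639.75 = 0.0939
χ² = 0.1278 + 0.0704 + 0.0939 = 0.2921 ≈ 0.292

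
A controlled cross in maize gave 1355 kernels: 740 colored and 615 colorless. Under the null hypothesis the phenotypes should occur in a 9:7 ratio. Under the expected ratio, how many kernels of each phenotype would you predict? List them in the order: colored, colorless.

Under the 9:7 hypothesis (Σ ratio = 16, N = 1355):
  colored: 1355 × 9/16 = 762.1875
  colorless: 1355 × 7/16 = 592.8125

762.1875, 592.8125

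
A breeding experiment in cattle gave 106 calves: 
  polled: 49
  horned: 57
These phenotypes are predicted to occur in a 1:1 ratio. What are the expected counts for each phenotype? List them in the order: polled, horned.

Expected counts for N = 106 under a 1:1 ratio (total parts = 2):
  polled: 106 × 1/2 = 53
  horned: 106 × 1/2 = 53

53, 53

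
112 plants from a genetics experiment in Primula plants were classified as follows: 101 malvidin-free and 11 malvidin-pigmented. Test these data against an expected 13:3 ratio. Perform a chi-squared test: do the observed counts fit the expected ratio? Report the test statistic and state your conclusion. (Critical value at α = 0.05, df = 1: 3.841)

Under the 13:3 hypothesis (Σ ratio = 16, N = 112):
  malvidin-free: 112 × 13/16 = 91
  malvidin-pigmented: 112 × 3/16 = 21
χ² = Σ (O − E)² / E
  malvidin-free: (101 − 91)² / 91 = 1.0989
  malvidin-pigmented: (11 − 21)² / 21 = 4.7619
χ² = 1.0989 + 4.7619 = 5.8608 ≈ 5.861
Degrees of freedom = 2 − 1 = 1; critical value at α = 0.05 is 3.841.
Since 5.861 > 3.841, we reject the null hypothesis — the data do not fit the 13:3 ratio.

5.861; not consistent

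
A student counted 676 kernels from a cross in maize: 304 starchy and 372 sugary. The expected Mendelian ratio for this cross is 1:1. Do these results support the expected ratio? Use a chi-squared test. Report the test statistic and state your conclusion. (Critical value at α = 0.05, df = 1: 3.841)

Total ratio parts = 2. Expected numbers out of 676:
  starchy: 676 × 1/2 = 338
  sugary: 676 × 1/2 = 338
χ² = Σ (O − E)² / E
  starchy: (304 − 338)² / 338 = 3.4201
  sugary: (372 − 338)² / 338 = 3.4201
χ² = 3.4201 + 3.4201 = 6.8402 ≈ 6.840
Degrees of freedom = 2 − 1 = 1; critical value at α = 0.05 is 3.841.
Since 6.840 > 3.841, we reject the null hypothesis — the data do not fit the 1:1 ratio.

6.840; not consistent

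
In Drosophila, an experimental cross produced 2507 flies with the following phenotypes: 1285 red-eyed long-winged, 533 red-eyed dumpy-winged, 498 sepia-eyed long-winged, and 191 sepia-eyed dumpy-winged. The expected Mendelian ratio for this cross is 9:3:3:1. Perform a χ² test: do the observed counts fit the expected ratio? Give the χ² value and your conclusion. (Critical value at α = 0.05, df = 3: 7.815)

Under the 9:3:3:1 hypothesis (Σ ratio = 16, N = 2507):
  red-eyed long-winged: 2507 × 9/16 = 1410.1875
  red-eyed dumpy-winged: 2507 × 3/16 = 470.0625
  sepia-eyed long-winged: 2507 × 3/16 = 470.0625
  sepia-eyed dumpy-winged: 2507 × 1/16 = 156.6875
χ² = Σ (O − E)² / E
  red-eyed long-winged: (1285 − 1410.1875)² / 1410.1875 = 11.1134
  red-eyed dumpy-winged: (533 − 470.0625)² / 470.0625 = 8.4268
  sepia-eyed long-winged: (498 − 470.0625)² / 470.0625 = 1.6604
  sepia-eyed dumpy-winged: (191 − 156.6875)² / 156.6875 = 7.5140
χ² = 11.1134 + 8.4268 + 1.6604 + 7.5140 = 28.7146 ≈ 28.715
Degrees of freedom = 4 − 1 = 3; critical value at α = 0.05 is 7.815.
Since 28.715 > 7.815, we reject the null hypothesis — the data do not fit the 9:3:3:1 ratio.

28.715; not consistent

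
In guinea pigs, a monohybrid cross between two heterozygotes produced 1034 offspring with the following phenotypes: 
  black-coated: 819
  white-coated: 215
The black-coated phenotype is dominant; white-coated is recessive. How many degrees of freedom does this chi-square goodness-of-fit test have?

1

For a monohybrid cross between heterozygotes with complete dominance, the expected phenotypic ratio is 3:1.
A goodness-of-fit test with 2 phenotype classes has df = 2 − 1 = 1.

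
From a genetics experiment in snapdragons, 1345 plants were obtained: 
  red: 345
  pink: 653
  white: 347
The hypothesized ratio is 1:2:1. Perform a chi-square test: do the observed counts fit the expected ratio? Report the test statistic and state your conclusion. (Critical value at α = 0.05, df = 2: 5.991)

1.137; consistent

Expected counts for N = 1345 under a 1:2:1 ratio (total parts = 4):
  red: 1345 × 1/4 = 336.25
  pink: 1345 × 2/4 = 672.5
  white: 1345 × 1/4 = 336.25
χ² = Σ (O − E)² / E
  red: (345 − 336.25)² / 336.25 = 0.2277
  pink: (653 − 672.5)² / 672.5 = 0.5654
  white: (347 − 336.25)² / 336.25 = 0.3437
χ² = 0.2277 + 0.5654 + 0.3437 = 1.1368 ≈ 1.137
Degrees of freedom = 3 − 1 = 2; critical value at α = 0.05 is 5.991.
Since 1.137 < 5.991, we fail to reject the null hypothesis — the data are consistent with the 1:2:1 ratio.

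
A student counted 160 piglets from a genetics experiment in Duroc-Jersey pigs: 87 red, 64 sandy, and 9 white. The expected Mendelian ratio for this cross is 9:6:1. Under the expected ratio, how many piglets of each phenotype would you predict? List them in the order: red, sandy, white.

The 9:6:1 ratio has 16 parts, so with N = 160 the expected counts are:
  red: 160 × 9/16 = 90
  sandy: 160 × 6/16 = 60
  white: 160 × 1/16 = 10

90, 60, 10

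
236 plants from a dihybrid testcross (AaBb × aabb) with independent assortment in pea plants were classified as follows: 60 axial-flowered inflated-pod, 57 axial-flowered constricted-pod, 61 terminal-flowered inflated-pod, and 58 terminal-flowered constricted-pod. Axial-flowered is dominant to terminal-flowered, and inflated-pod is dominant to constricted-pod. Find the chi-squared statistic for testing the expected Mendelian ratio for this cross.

0.169

A dihybrid testcross with independent assortment gives a 1:1:1:1 ratio.
Expected counts for N = 236 under a 1:1:1:1 ratio (total parts = 4):
  axial-flowered inflated-pod: 236 × 1/4 = 59
  axial-flowered constricted-pod: 236 × 1/4 = 59
  terminal-flowered inflated-pod: 236 × 1/4 = 59
  terminal-flowered constricted-pod: 236 × 1/4 = 59
χ² = Σ (O − E)² / E
  axial-flowered inflated-pod: (60 − 59)² / 59 = 0.0169
  axial-flowered constricted-pod: (57 − 59)² / 59 = 0.0678
  terminal-flowered inflated-pod: (61 − 59)² / 59 = 0.0678
  terminal-flowered constricted-pod: (58 − 59)² / 59 = 0.0169
χ² = 0.0169 + 0.0678 + 0.0678 + 0.0169 = 0.1694 ≈ 0.169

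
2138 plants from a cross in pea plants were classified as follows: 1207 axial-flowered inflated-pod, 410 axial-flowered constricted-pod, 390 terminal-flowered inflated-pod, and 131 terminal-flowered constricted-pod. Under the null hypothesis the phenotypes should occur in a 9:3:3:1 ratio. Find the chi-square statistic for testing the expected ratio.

0.570

The 9:3:3:1 ratio has 16 parts, so with N = 2138 the expected counts are:
  axial-flowered inflated-pod: 2138 × 9/16 = 1202.625
  axial-flowered constricted-pod: 2138 × 3/16 = 400.875
  terminal-flowered inflated-pod: 2138 × 3/16 = 400.875
  terminal-flowered constricted-pod: 2138 × 1/16 = 133.625
χ² = Σ (O − E)² / E
  axial-flowered inflated-pod: (1207 − 1202.625)² / 1202.625 = 0.0159
  axial-flowered constricted-pod: (410 − 400.875)² / 400.875 = 0.2077
  terminal-flowered inflated-pod: (390 − 400.875)² / 400.875 = 0.2950
  terminal-flowered constricted-pod: (131 − 133.625)² / 133.625 = 0.0516
χ² = 0.0159 + 0.2077 + 0.2950 + 0.0516 = 0.5702 ≈ 0.570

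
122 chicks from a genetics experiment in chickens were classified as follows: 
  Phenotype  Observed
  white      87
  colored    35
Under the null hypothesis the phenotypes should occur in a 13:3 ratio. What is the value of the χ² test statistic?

Expected counts for N = 122 under a 13:3 ratio (total parts = 16):
  white: 122 × 13/16 = 99.125
  colored: 122 × 3/16 = 22.875
χ² = Σ (O − E)² / E
  white: (87 − 99.125)² / 99.125 = 1.4831
  colored: (35 − 22.875)² / 22.875 = 6.4269
χ² = 1.4831 + 6.4269 = 7.910

7.910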